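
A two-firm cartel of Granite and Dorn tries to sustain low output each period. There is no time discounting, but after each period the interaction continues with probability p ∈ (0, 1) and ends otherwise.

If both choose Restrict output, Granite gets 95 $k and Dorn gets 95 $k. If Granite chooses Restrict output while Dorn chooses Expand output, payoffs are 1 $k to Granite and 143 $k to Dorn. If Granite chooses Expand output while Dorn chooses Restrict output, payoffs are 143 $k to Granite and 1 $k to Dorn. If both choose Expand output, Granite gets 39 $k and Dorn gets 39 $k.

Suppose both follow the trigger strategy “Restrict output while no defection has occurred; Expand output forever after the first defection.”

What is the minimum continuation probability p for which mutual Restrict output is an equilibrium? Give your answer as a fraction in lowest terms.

With no time discounting, the continuation probability p plays the role of the discount factor.
Grim-trigger IC: 95/(1−p) ≥ 143 + 39p/(1−p) ⇒ p ≥ (143−95)/(143−39) = 6/13.

6/13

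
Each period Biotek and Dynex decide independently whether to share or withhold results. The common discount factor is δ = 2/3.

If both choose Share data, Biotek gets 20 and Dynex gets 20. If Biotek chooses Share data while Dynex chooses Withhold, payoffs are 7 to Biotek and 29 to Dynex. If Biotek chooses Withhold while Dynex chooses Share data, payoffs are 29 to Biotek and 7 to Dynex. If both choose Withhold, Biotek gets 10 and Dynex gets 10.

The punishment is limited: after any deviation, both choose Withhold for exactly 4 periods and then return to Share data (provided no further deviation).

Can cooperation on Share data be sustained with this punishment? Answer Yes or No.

Yes

Comparing payoff streams over the 5 periods until play realigns: cooperate → 20(1+δ+…+δ^4); deviate → 29 + 10(δ+…+δ^4).
Cooperation is sustained iff (20−10)(δ+…+δ^4) ≥ 29−20.
δ+…+δ^4 = 2/3·(1−(2/3)^4)/(1−2/3) = 1.6049, and (29−20)/(20−10) = 0.9000.
1.6049 ≥ 0.9000, so cooperation is sustainable.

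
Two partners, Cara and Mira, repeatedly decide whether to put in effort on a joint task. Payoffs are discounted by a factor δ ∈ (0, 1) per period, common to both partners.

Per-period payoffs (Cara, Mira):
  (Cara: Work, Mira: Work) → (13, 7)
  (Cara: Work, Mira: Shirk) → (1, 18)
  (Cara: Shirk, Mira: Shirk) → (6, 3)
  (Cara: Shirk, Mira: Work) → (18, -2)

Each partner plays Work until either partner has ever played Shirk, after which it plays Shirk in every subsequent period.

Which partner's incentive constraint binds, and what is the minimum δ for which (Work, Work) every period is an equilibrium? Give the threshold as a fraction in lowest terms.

Cara: cooperation gives 13 each period; deviation gives 18 once then 6 forever.
  13/(1−δ) ≥ 18 + 6δ/(1−δ) ⇒ δ ≥ 5/12.
Mira: cooperation gives 7 each period; deviation gives 18 once then 3 forever.
  δ ≥ 11/15.
Both must hold, so the binding constraint is Mira's: δ ≥ 11/15.

Mira; δ ≥ 11/15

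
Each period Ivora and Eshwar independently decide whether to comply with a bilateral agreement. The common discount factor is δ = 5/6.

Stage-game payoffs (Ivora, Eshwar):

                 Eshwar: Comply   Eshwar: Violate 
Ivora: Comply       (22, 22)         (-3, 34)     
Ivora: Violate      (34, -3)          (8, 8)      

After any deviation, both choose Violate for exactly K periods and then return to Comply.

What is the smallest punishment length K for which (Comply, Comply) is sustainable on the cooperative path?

2

IC: δ(1−δ^K)/(1−δ) ≥ (34−22)/(22−8) = 6/7.
With δ = 5/6: need 1 − δ^K ≥ 6/7·(1−5/6)/(5/6), i.e. δ^K ≤ 0.8286.
Since (5/6)^1 = 0.8333 and (5/6)^2 = 0.6944, the smallest such K is 2.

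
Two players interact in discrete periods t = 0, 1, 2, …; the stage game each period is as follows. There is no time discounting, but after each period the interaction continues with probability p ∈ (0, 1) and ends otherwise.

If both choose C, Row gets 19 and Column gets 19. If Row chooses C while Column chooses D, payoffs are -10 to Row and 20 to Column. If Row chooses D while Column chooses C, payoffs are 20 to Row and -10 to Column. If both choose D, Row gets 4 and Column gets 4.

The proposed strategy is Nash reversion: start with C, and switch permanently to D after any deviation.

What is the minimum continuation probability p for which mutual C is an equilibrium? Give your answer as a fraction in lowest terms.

1/16

With no time discounting, the continuation probability p plays the role of the discount factor.
Grim-trigger IC: 19/(1−p) ≥ 20 + 4p/(1−p) ⇒ p ≥ (20−19)/(20−4) = 1/16.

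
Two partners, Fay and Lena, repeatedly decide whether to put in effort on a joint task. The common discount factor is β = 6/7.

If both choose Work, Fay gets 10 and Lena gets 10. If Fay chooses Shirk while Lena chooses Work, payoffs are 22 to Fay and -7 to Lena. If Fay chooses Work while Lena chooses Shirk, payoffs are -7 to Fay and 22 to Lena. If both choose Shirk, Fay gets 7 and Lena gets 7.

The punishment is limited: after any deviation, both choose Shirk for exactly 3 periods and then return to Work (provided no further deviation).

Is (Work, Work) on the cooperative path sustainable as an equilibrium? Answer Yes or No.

Comparing payoff streams over the 4 periods until play realigns: cooperate → 10(1+β+…+β^3); deviate → 22 + 7(β+…+β^3).
Cooperation is sustained iff (10−7)(β+…+β^3) ≥ 22−10.
β+…+β^3 = 6/7·(1−(6/7)^3)/(1−6/7) = 2.2216, and (22−10)/(10−7) = 4.0000.
2.2216 < 4.0000, so cooperation is not sustainable.

No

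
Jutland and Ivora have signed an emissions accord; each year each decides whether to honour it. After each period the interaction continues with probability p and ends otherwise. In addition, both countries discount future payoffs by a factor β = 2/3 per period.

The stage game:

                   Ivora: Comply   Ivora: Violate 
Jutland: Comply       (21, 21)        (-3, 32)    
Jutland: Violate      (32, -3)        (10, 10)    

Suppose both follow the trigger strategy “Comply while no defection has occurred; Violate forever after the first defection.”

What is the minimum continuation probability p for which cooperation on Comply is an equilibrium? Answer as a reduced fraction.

3/4

Expected continuation weight on next period's payoff is β·p = 2/3·p, which plays the role of the discount factor.
Cooperation requires 2/3·p ≥ (32−21)/(32−10) = 1/2, hence p ≥ 3/4.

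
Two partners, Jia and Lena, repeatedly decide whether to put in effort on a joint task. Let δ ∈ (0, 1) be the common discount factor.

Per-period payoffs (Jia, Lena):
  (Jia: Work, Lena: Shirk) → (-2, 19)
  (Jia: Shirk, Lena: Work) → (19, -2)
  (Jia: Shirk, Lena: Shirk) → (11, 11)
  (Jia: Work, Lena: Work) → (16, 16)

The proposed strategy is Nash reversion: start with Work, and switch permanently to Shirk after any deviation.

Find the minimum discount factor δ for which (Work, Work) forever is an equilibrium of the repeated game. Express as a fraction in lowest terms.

One-period gain from deviating is 19 − 16 = 3. The loss is 16 − 11 = 5 in every subsequent period, with present value 5·δ/(1−δ).
Deviation is unprofitable when 5·δ/(1−δ) ≥ 3, i.e. δ/(1−δ) ≥ 3/5.
Equivalently δ ≥ 3/(3+5) = 3/8.

3/8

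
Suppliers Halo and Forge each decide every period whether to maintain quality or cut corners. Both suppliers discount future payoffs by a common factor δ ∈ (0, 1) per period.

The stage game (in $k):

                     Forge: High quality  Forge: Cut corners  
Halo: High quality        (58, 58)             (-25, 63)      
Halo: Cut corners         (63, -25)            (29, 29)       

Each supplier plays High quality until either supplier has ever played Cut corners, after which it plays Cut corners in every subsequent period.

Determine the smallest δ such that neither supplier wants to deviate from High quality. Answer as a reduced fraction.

One-period gain from deviating is 63 − 58 = 5. The loss is 58 − 29 = 29 in every subsequent period, with present value 29·δ/(1−δ).
Deviation is unprofitable when 29·δ/(1−δ) ≥ 5, i.e. δ/(1−δ) ≥ 5/29.
Equivalently δ ≥ 5/(5+29) = 5/34.

5/34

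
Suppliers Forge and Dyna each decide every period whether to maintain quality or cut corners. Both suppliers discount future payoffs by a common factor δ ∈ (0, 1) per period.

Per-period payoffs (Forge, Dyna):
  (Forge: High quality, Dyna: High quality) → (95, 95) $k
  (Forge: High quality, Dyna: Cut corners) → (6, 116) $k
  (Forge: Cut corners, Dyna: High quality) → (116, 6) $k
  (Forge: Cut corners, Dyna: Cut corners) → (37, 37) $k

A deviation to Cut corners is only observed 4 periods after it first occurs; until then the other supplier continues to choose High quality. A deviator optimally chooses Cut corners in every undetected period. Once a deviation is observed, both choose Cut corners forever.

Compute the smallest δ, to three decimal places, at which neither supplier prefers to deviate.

Deviating for the 4 undetected periods gains 116−95 = 21 per period over cooperation, then loses 95−37 = 58 per period forever once punishment starts.
Gain: 21(1 + δ + … + δ^3); loss: 58·δ^4/(1−δ).
No profitable deviation ⇔ 21(1−δ^4) ≤ 58·δ^4, i.e. δ^4 ≥ 21/(21+58) = 21/79.
Hence δ ≥ (21/79)^(1/4) ≈ 0.718.

0.718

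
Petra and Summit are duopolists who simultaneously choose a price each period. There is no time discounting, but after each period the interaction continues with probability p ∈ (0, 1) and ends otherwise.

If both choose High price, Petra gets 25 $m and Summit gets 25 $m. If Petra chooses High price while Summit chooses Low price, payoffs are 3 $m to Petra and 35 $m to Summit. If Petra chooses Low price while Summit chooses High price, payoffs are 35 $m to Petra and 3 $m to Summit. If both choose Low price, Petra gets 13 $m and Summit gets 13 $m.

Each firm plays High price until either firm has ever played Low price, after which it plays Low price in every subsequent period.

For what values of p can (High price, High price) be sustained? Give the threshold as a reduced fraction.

With no time discounting, the continuation probability p plays the role of the discount factor.
Grim-trigger IC: 25/(1−p) ≥ 35 + 13p/(1−p) ⇒ p ≥ (35−25)/(35−13) = 5/11.

5/11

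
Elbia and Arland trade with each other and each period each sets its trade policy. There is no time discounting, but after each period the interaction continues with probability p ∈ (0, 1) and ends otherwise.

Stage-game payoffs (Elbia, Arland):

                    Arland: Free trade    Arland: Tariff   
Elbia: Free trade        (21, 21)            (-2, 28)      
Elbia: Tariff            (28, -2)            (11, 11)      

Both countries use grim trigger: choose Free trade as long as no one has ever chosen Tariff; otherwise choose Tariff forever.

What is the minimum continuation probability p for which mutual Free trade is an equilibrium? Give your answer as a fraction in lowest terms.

With no time discounting, the continuation probability p plays the role of the discount factor.
Grim-trigger IC: 21/(1−p) ≥ 28 + 11p/(1−p) ⇒ p ≥ (28−21)/(28−11) = 7/17.

7/17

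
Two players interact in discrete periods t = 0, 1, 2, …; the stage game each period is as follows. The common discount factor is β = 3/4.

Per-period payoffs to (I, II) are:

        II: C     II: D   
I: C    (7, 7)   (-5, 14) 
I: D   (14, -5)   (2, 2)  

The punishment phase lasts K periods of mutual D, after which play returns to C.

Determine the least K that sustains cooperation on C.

3

IC: β(1−β^K)/(1−β) ≥ (14−7)/(7−2) = 7/5.
With β = 3/4: need 1 − β^K ≥ 7/5·(1−3/4)/(3/4), i.e. β^K ≤ 0.5333.
Since (3/4)^2 = 0.5625 and (3/4)^3 = 0.4219, the smallest such K is 3.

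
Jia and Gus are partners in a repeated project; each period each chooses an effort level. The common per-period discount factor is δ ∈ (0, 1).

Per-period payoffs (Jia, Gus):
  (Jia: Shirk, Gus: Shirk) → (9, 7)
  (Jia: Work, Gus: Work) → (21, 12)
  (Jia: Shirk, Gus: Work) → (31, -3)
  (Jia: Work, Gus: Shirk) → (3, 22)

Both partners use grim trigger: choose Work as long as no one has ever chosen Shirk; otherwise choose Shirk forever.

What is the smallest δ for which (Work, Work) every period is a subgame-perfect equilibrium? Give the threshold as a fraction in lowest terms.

Jia: cooperation gives 21 each period; deviation gives 31 once then 9 forever.
  21/(1−δ) ≥ 31 + 9δ/(1−δ) ⇒ δ ≥ 10/22 = 5/11.
Gus: cooperation gives 12 each period; deviation gives 22 once then 7 forever.
  δ ≥ 10/15 = 2/3.
Both must hold, so the binding constraint is Gus's: δ ≥ 2/3.

2/3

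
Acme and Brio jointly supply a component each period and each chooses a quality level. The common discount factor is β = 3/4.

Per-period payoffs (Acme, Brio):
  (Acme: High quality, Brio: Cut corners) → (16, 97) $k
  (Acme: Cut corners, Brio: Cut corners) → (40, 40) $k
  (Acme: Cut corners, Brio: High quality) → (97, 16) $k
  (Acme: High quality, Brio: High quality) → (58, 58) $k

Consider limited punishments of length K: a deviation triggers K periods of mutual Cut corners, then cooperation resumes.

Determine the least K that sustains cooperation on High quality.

No profitable deviation requires (58−40)(β+…+β^K) ≥ 97−58, i.e. β+…+β^K ≥ 13/6 ≈ 2.1667.
With β = 3/4, the partial sums are K=1: 0.7500, K=2: 1.3125, K=3: 1.7344, K=4: 2.0508, K=5: 2.2881.
K = 5 is the first length at which the sum reaches 2.1667.

5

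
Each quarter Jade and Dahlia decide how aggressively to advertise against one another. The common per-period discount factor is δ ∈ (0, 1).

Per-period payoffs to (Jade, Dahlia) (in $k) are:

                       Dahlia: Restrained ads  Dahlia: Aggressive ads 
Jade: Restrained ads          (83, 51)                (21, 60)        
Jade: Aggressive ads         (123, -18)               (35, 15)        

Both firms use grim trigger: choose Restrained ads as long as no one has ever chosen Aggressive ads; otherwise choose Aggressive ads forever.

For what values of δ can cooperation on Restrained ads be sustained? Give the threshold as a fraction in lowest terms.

Jade: cooperation gives 83 each period; deviation gives 123 once then 35 forever.
  83/(1−δ) ≥ 123 + 35δ/(1−δ) ⇒ δ ≥ 40/88 = 5/11.
Dahlia: cooperation gives 51 each period; deviation gives 60 once then 15 forever.
  δ ≥ 9/45 = 1/5.
Both must hold, so the binding constraint is Jade's: δ ≥ 5/11.

5/11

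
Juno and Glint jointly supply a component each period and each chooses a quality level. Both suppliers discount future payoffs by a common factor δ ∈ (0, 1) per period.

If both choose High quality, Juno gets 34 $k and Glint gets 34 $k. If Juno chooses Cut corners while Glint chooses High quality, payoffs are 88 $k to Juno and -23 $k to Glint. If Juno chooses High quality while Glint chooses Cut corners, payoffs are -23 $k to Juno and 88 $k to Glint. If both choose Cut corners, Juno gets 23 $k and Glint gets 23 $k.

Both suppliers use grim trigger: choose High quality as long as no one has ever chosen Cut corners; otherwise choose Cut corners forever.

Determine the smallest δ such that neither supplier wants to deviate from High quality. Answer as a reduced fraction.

54/65

Cooperation forever yields 34 each period: 34/(1−δ).
Deviating yields 88 once, then 23 forever: 88 + 23δ/(1−δ).
No profitable deviation requires 34/(1−δ) ≥ 88 + 23δ/(1−δ).
Multiplying by (1−δ): 34 ≥ 88(1−δ) + 23δ = 88 − 65δ.
So 65δ ≥ 54, i.e. δ ≥ 54/65.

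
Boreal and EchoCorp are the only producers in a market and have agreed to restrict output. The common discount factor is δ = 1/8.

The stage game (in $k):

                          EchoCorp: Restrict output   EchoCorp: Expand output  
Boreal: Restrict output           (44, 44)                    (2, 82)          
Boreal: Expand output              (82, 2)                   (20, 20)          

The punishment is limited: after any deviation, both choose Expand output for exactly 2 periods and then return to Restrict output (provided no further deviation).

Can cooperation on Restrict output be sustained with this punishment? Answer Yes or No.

A one-shot deviation gives 82 now, then 20 for 2 periods, then back to 44.
Gain from deviating: (82−44) today; loss: (44−20) in each of the next 2 periods.
No-deviation condition: (44−20)(δ+…+δ^2) ≥ 82−44, i.e. δ+…+δ^2 ≥ 19/12.
At δ = 1/8: δ+…+δ^2 = 0.1406 < 1.5833.
So cooperation is not sustainable.

No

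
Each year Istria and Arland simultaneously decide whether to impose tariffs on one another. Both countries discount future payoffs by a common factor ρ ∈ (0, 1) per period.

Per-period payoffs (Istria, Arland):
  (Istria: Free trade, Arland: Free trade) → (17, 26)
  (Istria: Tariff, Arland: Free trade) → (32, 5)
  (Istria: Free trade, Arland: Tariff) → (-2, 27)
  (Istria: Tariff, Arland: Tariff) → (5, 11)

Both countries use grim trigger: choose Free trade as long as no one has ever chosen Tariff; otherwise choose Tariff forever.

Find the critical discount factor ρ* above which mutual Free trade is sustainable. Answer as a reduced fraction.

5/9

For Istria: deviation gain 32−17 = 15, per-period punishment loss 17−5 = 12. IC gives ρ ≥ 15/27 = 5/9.
For Arland: gain 1, loss 15 per period, so ρ ≥ 1/16.
The tighter constraint is Istria's, so cooperation needs ρ ≥ 5/9.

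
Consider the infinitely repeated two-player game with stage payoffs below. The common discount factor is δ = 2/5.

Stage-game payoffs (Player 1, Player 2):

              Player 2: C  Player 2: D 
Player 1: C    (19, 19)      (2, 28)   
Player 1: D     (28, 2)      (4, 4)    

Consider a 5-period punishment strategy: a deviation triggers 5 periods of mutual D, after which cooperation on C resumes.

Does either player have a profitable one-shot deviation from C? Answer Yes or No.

No

A one-shot deviation gives 28 now, then 4 for 5 periods, then back to 19.
Gain from deviating: (28−19) today; loss: (19−4) in each of the next 5 periods.
No-deviation condition: (19−4)(δ+…+δ^5) ≥ 28−19, i.e. δ+…+δ^5 ≥ 3/5.
At δ = 2/5: δ+…+δ^5 = 0.6598 ≥ 0.6000.
So cooperation is sustainable.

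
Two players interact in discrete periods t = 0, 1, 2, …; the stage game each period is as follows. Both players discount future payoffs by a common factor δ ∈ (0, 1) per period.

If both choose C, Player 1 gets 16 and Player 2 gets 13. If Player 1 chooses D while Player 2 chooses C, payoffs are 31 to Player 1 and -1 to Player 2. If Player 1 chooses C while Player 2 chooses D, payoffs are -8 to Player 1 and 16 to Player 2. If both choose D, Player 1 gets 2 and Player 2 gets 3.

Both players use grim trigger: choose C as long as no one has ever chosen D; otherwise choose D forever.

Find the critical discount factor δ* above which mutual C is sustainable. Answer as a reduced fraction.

Player 1: cooperation gives 16 each period; deviation gives 31 once then 2 forever.
  16/(1−δ) ≥ 31 + 2δ/(1−δ) ⇒ δ ≥ 15/29.
Player 2: cooperation gives 13 each period; deviation gives 16 once then 3 forever.
  δ ≥ 3/13.
Both must hold, so the binding constraint is Player 1's: δ ≥ 15/29.

15/29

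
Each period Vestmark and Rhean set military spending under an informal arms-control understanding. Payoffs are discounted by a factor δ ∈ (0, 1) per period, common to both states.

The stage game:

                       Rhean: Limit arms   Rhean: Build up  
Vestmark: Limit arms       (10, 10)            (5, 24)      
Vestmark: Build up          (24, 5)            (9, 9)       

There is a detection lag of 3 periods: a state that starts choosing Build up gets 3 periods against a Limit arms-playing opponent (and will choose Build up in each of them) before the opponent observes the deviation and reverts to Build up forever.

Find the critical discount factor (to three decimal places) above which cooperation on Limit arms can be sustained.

0.977

The best deviation is to choose Build up for all 3 undetected periods, earning 24 each, then 9 forever once detected.
Deviation value: 24(1−δ^3)/(1−δ) + 9δ^3/(1−δ); cooperation value: 10/(1−δ).
IC: 10 ≥ 24(1−δ^3) + 9δ^3 = 24 − 15δ^3.
So δ^3 ≥ 14/15, giving δ ≥ (14/15)^(1/3) ≈ 0.977.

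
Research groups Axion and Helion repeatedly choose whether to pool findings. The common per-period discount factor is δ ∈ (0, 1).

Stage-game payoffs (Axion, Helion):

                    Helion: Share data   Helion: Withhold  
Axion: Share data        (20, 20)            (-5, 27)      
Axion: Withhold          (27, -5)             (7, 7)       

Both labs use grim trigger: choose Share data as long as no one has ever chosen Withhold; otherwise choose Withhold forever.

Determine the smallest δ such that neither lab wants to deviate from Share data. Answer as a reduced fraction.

7/20

One-period gain from deviating is 27 − 20 = 7. The loss is 20 − 7 = 13 in every subsequent period, with present value 13·δ/(1−δ).
Deviation is unprofitable when 13·δ/(1−δ) ≥ 7, i.e. δ/(1−δ) ≥ 7/13.
Equivalently δ ≥ 7/(7+13) = 7/20.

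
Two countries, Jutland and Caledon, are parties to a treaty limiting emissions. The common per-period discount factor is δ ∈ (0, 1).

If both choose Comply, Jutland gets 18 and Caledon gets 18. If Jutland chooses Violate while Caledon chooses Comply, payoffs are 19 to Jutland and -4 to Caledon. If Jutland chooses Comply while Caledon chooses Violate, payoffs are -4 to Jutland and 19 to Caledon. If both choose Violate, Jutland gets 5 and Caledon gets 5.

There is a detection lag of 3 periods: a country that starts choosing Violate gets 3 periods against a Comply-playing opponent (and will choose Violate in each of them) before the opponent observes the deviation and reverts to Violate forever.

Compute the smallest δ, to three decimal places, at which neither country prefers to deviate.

Deviating for the 3 undetected periods gains 19−18 = 1 per period over cooperation, then loses 18−5 = 13 per period forever once punishment starts.
Gain: 1(1 + δ + … + δ^2); loss: 13·δ^3/(1−δ).
No profitable deviation ⇔ 1(1−δ^3) ≤ 13·δ^3, i.e. δ^3 ≥ 1/(1+13) = 1/14.
Hence δ ≥ (1/14)^(1/3) ≈ 0.415.

0.415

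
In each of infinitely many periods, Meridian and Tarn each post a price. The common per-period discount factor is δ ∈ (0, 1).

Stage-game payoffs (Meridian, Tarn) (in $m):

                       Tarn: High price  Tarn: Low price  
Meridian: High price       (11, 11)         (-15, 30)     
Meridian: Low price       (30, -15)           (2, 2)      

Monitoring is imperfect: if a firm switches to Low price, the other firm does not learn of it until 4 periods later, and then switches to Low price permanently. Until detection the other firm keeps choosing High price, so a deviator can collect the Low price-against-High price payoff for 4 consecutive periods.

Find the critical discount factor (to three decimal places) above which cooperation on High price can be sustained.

A deviator earns 30 for 4 periods, then 2 forever; cooperating earns 11 forever. Multiplying the IC by (1−δ):
11 ≥ 30(1−δ^4) + 2δ^4, so 28·δ^4 ≥ 19 and δ^4 ≥ 19/28.
δ ≥ (19/28)^(1/4) ≈ 0.908.

0.908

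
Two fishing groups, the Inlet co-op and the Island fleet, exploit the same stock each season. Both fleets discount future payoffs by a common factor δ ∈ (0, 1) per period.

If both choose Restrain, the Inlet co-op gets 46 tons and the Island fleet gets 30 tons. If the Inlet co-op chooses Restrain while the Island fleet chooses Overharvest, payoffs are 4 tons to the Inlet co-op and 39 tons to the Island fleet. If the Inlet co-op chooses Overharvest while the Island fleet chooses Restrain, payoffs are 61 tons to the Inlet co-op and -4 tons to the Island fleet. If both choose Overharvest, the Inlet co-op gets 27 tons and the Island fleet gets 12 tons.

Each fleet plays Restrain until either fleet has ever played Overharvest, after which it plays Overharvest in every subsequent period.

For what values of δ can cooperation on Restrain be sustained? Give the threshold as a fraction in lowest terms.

the Inlet co-op: cooperation gives 46 each period; deviation gives 61 once then 27 forever.
  46/(1−δ) ≥ 61 + 27δ/(1−δ) ⇒ δ ≥ 15/34.
the Island fleet: cooperation gives 30 each period; deviation gives 39 once then 12 forever.
  δ ≥ 9/27 = 1/3.
Both must hold, so the binding constraint is the Inlet co-op's: δ ≥ 15/34.

15/34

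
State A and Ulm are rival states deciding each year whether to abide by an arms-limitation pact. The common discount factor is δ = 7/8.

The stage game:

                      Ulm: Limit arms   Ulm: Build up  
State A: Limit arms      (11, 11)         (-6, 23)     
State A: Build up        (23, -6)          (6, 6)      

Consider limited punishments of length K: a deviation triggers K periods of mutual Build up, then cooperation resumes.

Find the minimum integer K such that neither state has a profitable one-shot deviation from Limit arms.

No profitable deviation requires (11−6)(δ+…+δ^K) ≥ 23−11, i.e. δ+…+δ^K ≥ 12/5 ≈ 2.4000.
With δ = 7/8, the partial sums are K=1: 0.8750, K=2: 1.6406, K=3: 2.3105, K=4: 2.8967.
K = 4 is the first length at which the sum reaches 2.4000.

4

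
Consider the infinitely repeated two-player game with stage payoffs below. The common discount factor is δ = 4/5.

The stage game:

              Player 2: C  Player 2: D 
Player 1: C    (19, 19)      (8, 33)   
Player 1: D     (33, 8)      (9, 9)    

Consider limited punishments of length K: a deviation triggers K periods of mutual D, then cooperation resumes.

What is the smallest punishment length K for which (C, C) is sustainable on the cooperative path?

Need Σ_{k=1}^{K} δ^k ≥ (33−19)/(19−9) = 1.4000 at δ = 4/5.
At K = 1 the sum is 0.8000 < 1.4000; at K = 2 it is 1.4400 ≥ 1.4000.
So the minimum punishment length is K = 2.

2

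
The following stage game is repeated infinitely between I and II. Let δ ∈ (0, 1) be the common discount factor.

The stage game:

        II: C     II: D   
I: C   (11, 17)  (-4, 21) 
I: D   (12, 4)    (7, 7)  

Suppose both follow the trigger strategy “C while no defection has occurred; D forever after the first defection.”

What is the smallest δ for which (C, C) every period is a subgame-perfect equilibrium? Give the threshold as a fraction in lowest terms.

I's threshold: (12−11)/(12−7) = 1/5.
II's threshold: (21−17)/(21−7) = 2/7.
1/5 < 2/7, so II binds and δ* = 2/7.

2/7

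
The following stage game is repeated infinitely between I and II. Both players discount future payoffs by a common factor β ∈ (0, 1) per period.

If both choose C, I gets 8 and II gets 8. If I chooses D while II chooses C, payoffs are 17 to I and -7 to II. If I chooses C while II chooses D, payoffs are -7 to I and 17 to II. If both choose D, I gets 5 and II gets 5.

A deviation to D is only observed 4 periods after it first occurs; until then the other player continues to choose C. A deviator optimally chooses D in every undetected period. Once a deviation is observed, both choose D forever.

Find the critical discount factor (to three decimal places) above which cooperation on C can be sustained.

0.931

A deviator earns 17 for 4 periods, then 5 forever; cooperating earns 8 forever. Multiplying the IC by (1−β):
8 ≥ 17(1−β^4) + 5β^4, so 12·β^4 ≥ 9 and β^4 ≥ 3/4.
β ≥ (3/4)^(1/4) ≈ 0.931.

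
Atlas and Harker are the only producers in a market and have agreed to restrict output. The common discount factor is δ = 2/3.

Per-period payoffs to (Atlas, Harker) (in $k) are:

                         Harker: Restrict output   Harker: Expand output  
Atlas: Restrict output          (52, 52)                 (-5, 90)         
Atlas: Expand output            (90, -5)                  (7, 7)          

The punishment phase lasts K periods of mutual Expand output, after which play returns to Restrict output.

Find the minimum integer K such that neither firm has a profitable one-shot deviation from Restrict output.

IC: δ(1−δ^K)/(1−δ) ≥ (90−52)/(52−7) = 38/45.
With δ = 2/3: need 1 − δ^K ≥ 38/45·(1−2/3)/(2/3), i.e. δ^K ≤ 0.5778.
Since (2/3)^1 = 0.6667 and (2/3)^2 = 0.4444, the smallest such K is 2.

2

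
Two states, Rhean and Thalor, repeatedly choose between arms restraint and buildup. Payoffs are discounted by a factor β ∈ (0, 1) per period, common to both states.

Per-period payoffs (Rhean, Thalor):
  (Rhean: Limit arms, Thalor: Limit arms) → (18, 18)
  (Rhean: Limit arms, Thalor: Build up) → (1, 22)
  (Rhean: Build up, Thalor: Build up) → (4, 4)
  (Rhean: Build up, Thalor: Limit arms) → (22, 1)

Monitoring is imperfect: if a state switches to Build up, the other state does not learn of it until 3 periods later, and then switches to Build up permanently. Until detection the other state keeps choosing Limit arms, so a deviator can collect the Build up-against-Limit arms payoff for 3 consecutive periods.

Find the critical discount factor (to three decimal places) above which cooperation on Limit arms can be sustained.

The best deviation is to choose Build up for all 3 undetected periods, earning 22 each, then 4 forever once detected.
Deviation value: 22(1−β^3)/(1−β) + 4β^3/(1−β); cooperation value: 18/(1−β).
IC: 18 ≥ 22(1−β^3) + 4β^3 = 22 − 18β^3.
So β^3 ≥ 4/18 = 2/9, giving β ≥ (2/9)^(1/3) ≈ 0.606.

0.606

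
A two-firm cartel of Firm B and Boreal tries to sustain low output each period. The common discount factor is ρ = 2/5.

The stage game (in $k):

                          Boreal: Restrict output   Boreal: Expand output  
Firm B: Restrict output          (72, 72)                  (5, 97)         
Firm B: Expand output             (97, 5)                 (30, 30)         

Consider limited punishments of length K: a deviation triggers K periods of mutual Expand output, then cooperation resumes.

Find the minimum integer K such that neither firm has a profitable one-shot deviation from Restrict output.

3

No profitable deviation requires (72−30)(ρ+…+ρ^K) ≥ 97−72, i.e. ρ+…+ρ^K ≥ 25/42 ≈ 0.5952.
With ρ = 2/5, the partial sums are K=1: 0.4000, K=2: 0.5600, K=3: 0.6240.
K = 3 is the first length at which the sum reaches 0.5952.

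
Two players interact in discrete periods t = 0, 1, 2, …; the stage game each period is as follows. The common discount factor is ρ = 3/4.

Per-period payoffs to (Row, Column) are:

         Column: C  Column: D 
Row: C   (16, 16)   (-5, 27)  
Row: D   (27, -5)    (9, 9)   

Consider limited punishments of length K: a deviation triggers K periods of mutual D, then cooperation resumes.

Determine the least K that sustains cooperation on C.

No profitable deviation requires (16−9)(ρ+…+ρ^K) ≥ 27−16, i.e. ρ+…+ρ^K ≥ 11/7 ≈ 1.5714.
With ρ = 3/4, the partial sums are K=1: 0.7500, K=2: 1.3125, K=3: 1.7344.
K = 3 is the first length at which the sum reaches 1.5714.

3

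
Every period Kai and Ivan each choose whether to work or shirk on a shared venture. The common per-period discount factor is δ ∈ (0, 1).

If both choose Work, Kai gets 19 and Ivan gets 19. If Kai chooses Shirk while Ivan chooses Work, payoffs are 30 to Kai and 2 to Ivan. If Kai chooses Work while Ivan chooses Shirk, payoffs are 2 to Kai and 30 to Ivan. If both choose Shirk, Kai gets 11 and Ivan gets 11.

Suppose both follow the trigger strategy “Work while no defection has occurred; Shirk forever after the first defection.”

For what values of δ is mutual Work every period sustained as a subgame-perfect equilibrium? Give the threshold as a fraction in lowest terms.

Under grim trigger the critical discount factor is (T−C)/(T−P) with T = 30, C = 19, P = 11.
δ* = (30−19)/(30−11) = 11/19.

11/19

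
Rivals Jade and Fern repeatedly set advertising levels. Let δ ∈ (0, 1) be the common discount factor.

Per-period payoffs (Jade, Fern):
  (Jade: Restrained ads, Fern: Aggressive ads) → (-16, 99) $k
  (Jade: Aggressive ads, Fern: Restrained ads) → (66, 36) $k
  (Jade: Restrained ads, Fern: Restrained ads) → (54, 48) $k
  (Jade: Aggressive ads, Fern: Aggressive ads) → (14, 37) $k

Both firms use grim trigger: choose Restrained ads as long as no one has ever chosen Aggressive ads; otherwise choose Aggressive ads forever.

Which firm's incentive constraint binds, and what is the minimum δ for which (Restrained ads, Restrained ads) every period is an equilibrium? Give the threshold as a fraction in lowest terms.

Fern; δ ≥ 51/62

For Jade: deviation gain 66−54 = 12, per-period punishment loss 54−14 = 40. IC gives δ ≥ 12/52 = 3/13.
For Fern: gain 51, loss 11 per period, so δ ≥ 51/62.
The tighter constraint is Fern's, so cooperation needs δ ≥ 51/62.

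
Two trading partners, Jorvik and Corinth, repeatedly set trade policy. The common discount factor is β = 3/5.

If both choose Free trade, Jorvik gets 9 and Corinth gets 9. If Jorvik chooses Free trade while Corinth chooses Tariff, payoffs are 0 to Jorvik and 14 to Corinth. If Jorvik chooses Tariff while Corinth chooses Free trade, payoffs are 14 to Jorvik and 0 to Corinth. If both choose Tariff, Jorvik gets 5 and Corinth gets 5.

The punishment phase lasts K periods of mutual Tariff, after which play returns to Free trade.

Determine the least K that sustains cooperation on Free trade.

IC: β(1−β^K)/(1−β) ≥ (14−9)/(9−5) = 5/4.
With β = 3/5: need 1 − β^K ≥ 5/4·(1−3/5)/(3/5), i.e. β^K ≤ 0.1667.
Since (3/5)^3 = 0.2160 and (3/5)^4 = 0.1296, the smallest such K is 4.

4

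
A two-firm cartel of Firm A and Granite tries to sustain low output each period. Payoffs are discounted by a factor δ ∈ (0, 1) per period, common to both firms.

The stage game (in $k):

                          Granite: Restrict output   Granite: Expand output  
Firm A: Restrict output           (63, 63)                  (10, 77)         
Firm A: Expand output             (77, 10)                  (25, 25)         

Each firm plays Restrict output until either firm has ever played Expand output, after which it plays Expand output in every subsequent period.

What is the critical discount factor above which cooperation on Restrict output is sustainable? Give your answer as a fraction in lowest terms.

7/26

63/(1−δ) ≥ 77 + 25δ/(1−δ)
63 ≥ 77 − 52δ
δ ≥ 14/52 = 7/26.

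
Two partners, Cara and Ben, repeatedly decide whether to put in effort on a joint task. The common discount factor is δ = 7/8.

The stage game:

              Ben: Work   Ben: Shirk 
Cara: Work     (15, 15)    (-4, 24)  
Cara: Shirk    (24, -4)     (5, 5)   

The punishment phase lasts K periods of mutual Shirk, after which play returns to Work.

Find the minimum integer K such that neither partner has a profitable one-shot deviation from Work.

2

No profitable deviation requires (15−5)(δ+…+δ^K) ≥ 24−15, i.e. δ+…+δ^K ≥ 9/10 ≈ 0.9000.
With δ = 7/8, the partial sums are K=1: 0.8750, K=2: 1.6406.
K = 2 is the first length at which the sum reaches 0.9000.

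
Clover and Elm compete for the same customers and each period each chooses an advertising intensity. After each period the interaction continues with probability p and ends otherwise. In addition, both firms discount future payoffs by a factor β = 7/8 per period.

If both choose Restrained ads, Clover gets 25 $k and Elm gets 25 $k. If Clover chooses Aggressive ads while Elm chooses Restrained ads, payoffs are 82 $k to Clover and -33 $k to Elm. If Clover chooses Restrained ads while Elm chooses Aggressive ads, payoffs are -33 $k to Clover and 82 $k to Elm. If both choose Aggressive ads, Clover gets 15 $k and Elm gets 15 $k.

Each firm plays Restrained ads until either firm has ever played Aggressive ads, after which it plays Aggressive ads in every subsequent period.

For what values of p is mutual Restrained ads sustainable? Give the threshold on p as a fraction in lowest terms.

456/469

Expected continuation weight on next period's payoff is β·p = 7/8·p, which plays the role of the discount factor.
Cooperation requires 7/8·p ≥ (82−25)/(82−15) = 57/67, hence p ≥ 456/469.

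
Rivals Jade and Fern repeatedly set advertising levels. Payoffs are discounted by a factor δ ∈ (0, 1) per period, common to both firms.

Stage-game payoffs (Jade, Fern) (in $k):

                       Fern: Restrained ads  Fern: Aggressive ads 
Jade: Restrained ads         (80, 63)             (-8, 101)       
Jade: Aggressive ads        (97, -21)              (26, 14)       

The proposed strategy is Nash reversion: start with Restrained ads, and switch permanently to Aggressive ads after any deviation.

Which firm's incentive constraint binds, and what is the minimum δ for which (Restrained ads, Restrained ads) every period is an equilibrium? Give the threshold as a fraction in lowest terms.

Fern; δ ≥ 38/87

Jade: cooperation gives 80 each period; deviation gives 97 once then 26 forever.
  80/(1−δ) ≥ 97 + 26δ/(1−δ) ⇒ δ ≥ 17/71.
Fern: cooperation gives 63 each period; deviation gives 101 once then 14 forever.
  δ ≥ 38/87.
Both must hold, so the binding constraint is Fern's: δ ≥ 38/87.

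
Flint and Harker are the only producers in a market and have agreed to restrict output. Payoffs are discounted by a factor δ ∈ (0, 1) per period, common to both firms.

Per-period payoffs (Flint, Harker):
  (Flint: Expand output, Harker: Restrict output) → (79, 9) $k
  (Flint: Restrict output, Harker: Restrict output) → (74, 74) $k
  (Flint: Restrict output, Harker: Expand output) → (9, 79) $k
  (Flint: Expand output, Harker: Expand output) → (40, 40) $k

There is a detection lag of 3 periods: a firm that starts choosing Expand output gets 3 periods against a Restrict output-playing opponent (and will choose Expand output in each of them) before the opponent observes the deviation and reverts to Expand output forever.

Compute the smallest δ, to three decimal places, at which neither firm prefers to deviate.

The best deviation is to choose Expand output for all 3 undetected periods, earning 79 each, then 40 forever once detected.
Deviation value: 79(1−δ^3)/(1−δ) + 40δ^3/(1−δ); cooperation value: 74/(1−δ).
IC: 74 ≥ 79(1−δ^3) + 40δ^3 = 79 − 39δ^3.
So δ^3 ≥ 5/39, giving δ ≥ (5/39)^(1/3) ≈ 0.504.

0.504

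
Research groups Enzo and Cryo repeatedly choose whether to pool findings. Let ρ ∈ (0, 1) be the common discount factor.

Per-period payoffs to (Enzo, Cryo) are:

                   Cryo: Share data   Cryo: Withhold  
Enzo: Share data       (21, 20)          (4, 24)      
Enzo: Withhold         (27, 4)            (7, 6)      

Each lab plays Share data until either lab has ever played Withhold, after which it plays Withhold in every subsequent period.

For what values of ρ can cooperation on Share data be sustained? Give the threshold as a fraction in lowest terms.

3/10

Enzo: cooperation gives 21 each period; deviation gives 27 once then 7 forever.
  21/(1−ρ) ≥ 27 + 7ρ/(1−ρ) ⇒ ρ ≥ 6/20 = 3/10.
Cryo: cooperation gives 20 each period; deviation gives 24 once then 6 forever.
  ρ ≥ 4/18 = 2/9.
Both must hold, so the binding constraint is Enzo's: ρ ≥ 3/10.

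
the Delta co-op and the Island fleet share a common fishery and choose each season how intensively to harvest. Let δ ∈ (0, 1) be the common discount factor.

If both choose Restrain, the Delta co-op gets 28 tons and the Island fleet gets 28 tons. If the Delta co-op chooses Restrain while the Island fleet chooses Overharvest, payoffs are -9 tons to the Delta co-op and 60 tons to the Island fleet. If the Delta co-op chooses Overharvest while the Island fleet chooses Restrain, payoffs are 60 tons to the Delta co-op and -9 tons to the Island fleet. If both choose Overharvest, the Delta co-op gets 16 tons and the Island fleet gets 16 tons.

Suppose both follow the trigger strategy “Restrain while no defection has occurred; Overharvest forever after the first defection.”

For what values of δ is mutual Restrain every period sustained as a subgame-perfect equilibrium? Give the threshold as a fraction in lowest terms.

8/11

Under grim trigger the critical discount factor is (T−C)/(T−P) with T = 60, C = 28, P = 16.
δ* = (60−28)/(60−16) = 32/44 = 8/11.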